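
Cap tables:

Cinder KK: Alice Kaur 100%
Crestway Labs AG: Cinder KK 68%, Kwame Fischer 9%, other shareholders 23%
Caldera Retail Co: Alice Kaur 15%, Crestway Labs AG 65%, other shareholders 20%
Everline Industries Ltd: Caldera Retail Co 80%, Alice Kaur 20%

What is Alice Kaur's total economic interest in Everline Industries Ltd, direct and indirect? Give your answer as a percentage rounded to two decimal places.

Alice reaches Everline along 3 paths.
Via Caldera: 15% × 80% = 12%.
Via Cinder → Crestway → Caldera: 100% × 68% × 65% × 80% = 35.36%.
Direct stake: 20% = 20%.
Total: 12% + 35.36% + 20% = 67.36%.

67.36%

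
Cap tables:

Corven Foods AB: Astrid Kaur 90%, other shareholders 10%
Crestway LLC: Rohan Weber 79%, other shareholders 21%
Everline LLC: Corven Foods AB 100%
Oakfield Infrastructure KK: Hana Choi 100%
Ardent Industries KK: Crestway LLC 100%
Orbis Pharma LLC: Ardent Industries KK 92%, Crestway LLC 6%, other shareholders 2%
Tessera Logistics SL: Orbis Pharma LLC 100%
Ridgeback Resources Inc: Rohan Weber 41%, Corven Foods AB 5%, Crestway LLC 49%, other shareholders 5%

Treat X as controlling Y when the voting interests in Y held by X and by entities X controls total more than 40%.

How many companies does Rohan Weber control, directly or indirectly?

Rohan holds 79% of Crestway, so Rohan controls Crestway.
Crestway holds 100% of Ardent, so Rohan controls Ardent.
Ardent and Crestway together hold 92% + 6% = 98% of Orbis, so Rohan controls Orbis.
Orbis holds 100% of Tessera, so Rohan controls Tessera.
Rohan and Crestway together hold 41% + 49% = 90% of Ridgeback, so Rohan controls Ridgeback.
No other company's threshold is met.
Rohan controls 5 companies.

5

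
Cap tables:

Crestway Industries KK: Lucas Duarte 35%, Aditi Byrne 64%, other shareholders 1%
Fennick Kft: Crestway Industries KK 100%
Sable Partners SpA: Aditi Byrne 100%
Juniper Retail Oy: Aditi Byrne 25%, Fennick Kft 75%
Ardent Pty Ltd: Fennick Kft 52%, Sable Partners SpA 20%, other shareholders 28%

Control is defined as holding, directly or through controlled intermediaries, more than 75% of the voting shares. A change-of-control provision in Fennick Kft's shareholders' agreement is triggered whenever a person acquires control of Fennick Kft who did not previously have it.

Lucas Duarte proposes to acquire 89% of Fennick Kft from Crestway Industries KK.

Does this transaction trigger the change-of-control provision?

Yes

The purchase adds only to Lucas's holdings (Crestway's stake shrinks), so Lucas is the only person who could newly come to control Fennick.
Lucas's largest direct stake is 35% in Crestway, which does not meet the threshold, so Lucas controls no company.
Neither Lucas nor any entity Lucas controls holds any voting interest in Fennick.
So before the transaction, Lucas does not control Fennick.
After the purchase, Lucas holds 89% of Fennick directly, and Crestway's stake falls to 11%.
Lucas holds 89% of Fennick, so Lucas controls Fennick.
Lucas did not control Fennick before and does after, so the clause is triggered.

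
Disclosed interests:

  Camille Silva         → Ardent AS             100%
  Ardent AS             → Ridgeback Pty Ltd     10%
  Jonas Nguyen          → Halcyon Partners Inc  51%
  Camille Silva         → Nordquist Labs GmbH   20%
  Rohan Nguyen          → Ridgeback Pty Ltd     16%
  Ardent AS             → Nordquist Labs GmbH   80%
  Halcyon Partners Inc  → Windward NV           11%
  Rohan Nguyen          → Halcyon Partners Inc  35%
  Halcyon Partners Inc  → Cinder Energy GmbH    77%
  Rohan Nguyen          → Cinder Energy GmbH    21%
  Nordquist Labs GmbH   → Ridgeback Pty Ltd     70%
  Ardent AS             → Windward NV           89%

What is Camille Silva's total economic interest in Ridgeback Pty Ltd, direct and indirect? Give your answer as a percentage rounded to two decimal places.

Camille reaches Ridgeback along 3 paths.
Via Ardent: 100% × 10% = 10%.
Via Nordquist: 20% × 70% = 14%.
Via Ardent → Nordquist: 100% × 80% × 70% = 56%.
Total: 10% + 14% + 56% = 80%.
Rounded: 80.00%.

80.00%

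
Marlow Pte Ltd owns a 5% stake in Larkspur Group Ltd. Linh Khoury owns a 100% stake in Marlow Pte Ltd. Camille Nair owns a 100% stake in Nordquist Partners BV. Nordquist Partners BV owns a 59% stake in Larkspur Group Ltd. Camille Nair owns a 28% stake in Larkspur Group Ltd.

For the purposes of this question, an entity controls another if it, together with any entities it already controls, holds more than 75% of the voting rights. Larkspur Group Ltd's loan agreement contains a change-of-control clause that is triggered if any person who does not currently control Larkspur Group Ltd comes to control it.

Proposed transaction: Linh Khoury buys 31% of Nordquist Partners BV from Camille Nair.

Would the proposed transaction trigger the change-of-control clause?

The purchase adds only to Linh's holdings (Camille's stake shrinks), so Linh is the only person who could newly come to control Larkspur.
Linh holds 100% of Marlow, so Linh controls Marlow.
In Larkspur, Linh's side holds only 5%, not > 75%.
So before the transaction, Linh does not control Larkspur.
After the purchase, Linh holds 31% of Nordquist directly, and Camille's stake falls to 69%.
Linh's side now holds 31% of Nordquist, not > 75%, so Linh still does not control Nordquist.
After the transaction, Linh's side holds 5% of Larkspur, not > 75%, so Linh still does not control Larkspur.
No new person acquires control, so the clause is not triggered.

No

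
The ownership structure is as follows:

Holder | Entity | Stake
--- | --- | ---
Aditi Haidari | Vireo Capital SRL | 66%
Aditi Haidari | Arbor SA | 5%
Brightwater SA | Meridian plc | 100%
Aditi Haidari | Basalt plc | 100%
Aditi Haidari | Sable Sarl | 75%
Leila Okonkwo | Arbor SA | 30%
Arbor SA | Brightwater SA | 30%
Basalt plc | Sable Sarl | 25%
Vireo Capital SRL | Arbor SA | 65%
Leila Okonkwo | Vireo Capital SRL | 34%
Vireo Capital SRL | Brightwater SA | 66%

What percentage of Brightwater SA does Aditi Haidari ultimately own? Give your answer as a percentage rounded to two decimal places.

57.93%

Aditi reaches Brightwater along 3 paths.
Via Vireo: 66% × 66% = 43.56%.
Via Vireo → Arbor: 66% × 65% × 30% = 12.87%.
Via Arbor: 5% × 30% = 1.5%.
Total: 43.56% + 12.87% + 1.5% = 57.93%.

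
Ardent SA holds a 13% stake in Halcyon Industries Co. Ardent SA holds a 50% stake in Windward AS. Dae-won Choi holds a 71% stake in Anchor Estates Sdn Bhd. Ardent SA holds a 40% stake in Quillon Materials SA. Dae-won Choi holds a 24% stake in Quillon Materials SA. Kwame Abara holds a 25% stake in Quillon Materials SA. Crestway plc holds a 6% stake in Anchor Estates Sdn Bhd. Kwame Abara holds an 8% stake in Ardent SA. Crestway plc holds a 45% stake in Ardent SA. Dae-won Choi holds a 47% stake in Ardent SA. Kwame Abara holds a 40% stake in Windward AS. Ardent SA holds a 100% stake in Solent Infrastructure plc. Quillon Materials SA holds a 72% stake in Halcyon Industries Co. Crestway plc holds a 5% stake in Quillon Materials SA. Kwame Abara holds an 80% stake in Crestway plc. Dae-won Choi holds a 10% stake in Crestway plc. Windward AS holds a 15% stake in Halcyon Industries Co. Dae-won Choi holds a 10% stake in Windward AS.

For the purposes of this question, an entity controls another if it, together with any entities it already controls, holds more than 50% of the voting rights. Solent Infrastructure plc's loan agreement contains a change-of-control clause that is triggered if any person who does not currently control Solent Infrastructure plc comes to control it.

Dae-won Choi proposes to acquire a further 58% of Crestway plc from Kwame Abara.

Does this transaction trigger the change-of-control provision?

Yes

The purchase adds only to Dae-won's holdings (Kwame's stake shrinks), so Dae-won is the only person who could newly come to control Solent.
Dae-won holds 71% of Anchor, so Dae-won controls Anchor.
Neither Dae-won nor any entity Dae-won controls holds any voting interest in Solent.
So before the transaction, Dae-won does not control Solent.
After the purchase, Dae-won's direct stake in Crestway rises to 10% + 58% = 68%, and Kwame's stake falls to 22%.
Dae-won holds 68% of Crestway, so Dae-won controls Crestway.
Dae-won and Crestway together hold 47% + 45% = 92% of Ardent, so Dae-won controls Ardent.
Ardent holds 100% of Solent, so Dae-won controls Solent.
Dae-won did not control Solent before and does after, so the clause is triggered.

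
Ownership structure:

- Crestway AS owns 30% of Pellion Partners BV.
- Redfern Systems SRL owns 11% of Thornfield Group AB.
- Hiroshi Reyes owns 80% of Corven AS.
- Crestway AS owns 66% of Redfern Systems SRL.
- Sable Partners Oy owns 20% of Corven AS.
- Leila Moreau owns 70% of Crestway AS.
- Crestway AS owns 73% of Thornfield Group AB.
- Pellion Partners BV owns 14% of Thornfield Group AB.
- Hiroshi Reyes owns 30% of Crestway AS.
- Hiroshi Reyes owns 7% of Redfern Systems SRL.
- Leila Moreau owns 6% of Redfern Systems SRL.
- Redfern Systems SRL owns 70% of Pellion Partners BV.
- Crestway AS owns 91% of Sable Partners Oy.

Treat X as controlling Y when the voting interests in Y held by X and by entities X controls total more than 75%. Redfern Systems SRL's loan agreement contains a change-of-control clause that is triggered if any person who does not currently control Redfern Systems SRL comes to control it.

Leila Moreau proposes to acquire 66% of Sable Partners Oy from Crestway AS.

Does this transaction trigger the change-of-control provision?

No

The purchase adds only to Leila's holdings (Crestway's stake shrinks), so Leila is the only person who could newly come to control Redfern.
Leila's largest direct stake is 70% in Crestway, which does not meet the threshold, so Leila controls no company.
In Redfern, Leila's side holds only 6%, not > 75%.
So before the transaction, Leila does not control Redfern.
After the purchase, Leila holds 66% of Sable directly, and Crestway's stake falls to 25%.
Leila's side now holds 66% of Sable, not > 75%, so Leila still does not control Sable.
After the transaction, Leila's side holds 6% of Redfern, not > 75%, so Leila still does not control Redfern.
No new person acquires control, so the clause is not triggered.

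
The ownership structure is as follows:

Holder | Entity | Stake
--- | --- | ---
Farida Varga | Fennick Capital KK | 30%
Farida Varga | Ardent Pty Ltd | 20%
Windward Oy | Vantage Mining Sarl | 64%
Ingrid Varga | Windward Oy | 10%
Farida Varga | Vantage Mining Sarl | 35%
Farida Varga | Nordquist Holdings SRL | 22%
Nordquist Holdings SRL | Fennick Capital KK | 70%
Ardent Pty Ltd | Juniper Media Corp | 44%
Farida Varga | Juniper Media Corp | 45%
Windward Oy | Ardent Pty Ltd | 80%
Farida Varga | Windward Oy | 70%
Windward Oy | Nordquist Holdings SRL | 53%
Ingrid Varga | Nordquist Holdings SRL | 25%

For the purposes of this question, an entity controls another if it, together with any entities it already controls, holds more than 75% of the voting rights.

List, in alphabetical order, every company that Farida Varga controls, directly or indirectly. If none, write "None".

Farida's largest direct stake is 70% in Windward, which does not meet the threshold.

None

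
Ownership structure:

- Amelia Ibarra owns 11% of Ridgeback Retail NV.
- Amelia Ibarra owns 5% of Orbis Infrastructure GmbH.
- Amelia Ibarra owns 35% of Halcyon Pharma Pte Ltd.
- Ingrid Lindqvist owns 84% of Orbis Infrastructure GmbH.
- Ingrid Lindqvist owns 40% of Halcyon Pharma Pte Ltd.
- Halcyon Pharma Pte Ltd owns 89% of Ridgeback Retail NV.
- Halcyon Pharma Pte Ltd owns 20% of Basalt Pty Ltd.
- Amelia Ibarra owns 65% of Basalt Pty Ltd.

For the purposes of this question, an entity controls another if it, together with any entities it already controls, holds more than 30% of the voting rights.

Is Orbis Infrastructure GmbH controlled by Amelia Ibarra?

No

Amelia holds 35% of Halcyon, so Amelia controls Halcyon.
Halcyon and Amelia together hold 20% + 65% = 85% of Basalt, so Amelia controls Basalt.
Halcyon and Amelia together hold 89% + 11% = 100% of Ridgeback, so Amelia controls Ridgeback.
In Orbis, Amelia's side holds only 5%, not > 30%.
So Amelia does not control Orbis.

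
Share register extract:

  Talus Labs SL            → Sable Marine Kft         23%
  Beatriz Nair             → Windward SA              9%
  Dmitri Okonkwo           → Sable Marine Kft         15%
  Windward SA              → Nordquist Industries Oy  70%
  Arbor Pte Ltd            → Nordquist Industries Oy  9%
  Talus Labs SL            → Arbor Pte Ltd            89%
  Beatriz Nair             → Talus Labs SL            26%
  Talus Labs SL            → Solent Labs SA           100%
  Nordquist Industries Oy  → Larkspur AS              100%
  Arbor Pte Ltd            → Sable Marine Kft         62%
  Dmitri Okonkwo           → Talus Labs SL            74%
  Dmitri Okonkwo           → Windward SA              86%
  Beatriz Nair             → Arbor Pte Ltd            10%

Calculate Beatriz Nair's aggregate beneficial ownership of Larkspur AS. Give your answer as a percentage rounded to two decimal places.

Beatriz reaches Larkspur along 3 paths.
Via Talus → Arbor → Nordquist: 26% × 89% × 9% × 100% = 2.0826%.
Via Arbor → Nordquist: 10% × 9% × 100% = 0.9%.
Via Windward → Nordquist: 9% × 70% × 100% = 6.3%.
Total: 2.0826% + 0.9% + 6.3% = 9.2826%.
Rounded: 9.28%.

9.28%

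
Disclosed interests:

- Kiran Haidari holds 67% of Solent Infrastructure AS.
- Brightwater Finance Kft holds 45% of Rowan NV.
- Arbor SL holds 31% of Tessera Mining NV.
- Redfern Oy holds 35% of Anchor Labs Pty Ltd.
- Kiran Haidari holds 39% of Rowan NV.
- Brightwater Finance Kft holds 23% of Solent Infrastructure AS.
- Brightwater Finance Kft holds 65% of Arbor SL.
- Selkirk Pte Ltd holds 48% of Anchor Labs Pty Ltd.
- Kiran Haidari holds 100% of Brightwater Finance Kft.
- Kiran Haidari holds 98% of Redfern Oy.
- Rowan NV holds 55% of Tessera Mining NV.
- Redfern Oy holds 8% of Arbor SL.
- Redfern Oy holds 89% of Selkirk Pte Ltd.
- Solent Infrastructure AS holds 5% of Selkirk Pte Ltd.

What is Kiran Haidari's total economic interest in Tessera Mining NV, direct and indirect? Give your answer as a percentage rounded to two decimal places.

Kiran reaches Tessera along 4 paths.
Via Redfern → Arbor: 98% × 8% × 31% = 2.4304%.
Via Brightwater → Arbor: 100% × 65% × 31% = 20.15%.
Via Brightwater → Rowan: 100% × 45% × 55% = 24.75%.
Via Rowan: 39% × 55% = 21.45%.
Total: 2.4304% + 20.15% + 24.75% + 21.45% = 68.7804%.
Rounded: 68.78%.

68.78%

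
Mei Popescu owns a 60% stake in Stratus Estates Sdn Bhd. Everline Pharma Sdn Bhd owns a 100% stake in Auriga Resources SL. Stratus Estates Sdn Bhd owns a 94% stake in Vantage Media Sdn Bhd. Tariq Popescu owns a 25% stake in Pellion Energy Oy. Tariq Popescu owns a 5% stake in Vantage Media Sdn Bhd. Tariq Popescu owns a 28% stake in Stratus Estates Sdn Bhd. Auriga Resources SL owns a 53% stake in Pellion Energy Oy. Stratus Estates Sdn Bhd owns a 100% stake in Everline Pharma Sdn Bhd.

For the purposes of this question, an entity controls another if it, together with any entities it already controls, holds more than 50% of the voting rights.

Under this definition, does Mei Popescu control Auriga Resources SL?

Yes

Mei holds 60% of Stratus, so Mei controls Stratus.
Stratus holds 100% of Everline, so Mei controls Everline.
Everline holds 100% of Auriga, so Mei controls Auriga.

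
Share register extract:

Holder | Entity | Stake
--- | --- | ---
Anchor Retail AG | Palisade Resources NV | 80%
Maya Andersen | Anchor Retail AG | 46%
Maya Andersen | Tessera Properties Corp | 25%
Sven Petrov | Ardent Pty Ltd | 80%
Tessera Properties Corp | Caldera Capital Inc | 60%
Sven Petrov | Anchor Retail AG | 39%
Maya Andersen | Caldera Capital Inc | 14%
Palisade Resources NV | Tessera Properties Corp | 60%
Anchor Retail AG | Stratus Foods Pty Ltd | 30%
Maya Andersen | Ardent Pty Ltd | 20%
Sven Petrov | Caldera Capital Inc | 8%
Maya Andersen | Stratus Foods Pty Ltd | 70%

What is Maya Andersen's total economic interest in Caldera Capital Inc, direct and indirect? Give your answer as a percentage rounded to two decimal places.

Maya reaches Caldera along 3 paths.
Direct stake: 14% = 14%.
Via Tessera: 25% × 60% = 15%.
Via Anchor → Palisade → Tessera: 46% × 80% × 60% × 60% = 13.248%.
Total: 14% + 15% + 13.248% = 42.248%.
Rounded: 42.25%.

42.25%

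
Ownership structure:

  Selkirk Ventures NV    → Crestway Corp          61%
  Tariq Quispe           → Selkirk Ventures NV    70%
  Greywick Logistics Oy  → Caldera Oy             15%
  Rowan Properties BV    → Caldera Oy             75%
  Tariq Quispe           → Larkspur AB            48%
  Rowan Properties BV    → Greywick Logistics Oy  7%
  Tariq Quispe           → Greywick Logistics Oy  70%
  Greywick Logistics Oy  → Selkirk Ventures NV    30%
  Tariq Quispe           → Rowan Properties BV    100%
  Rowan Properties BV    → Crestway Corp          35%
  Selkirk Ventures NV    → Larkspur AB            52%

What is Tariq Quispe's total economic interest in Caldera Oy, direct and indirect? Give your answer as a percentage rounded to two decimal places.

86.55%

Tariq reaches Caldera along 3 paths.
Via Greywick: 70% × 15% = 10.5%.
Via Rowan → Greywick: 100% × 7% × 15% = 1.05%.
Via Rowan: 100% × 75% = 75%.
Total: 10.5% + 1.05% + 75% = 86.55%.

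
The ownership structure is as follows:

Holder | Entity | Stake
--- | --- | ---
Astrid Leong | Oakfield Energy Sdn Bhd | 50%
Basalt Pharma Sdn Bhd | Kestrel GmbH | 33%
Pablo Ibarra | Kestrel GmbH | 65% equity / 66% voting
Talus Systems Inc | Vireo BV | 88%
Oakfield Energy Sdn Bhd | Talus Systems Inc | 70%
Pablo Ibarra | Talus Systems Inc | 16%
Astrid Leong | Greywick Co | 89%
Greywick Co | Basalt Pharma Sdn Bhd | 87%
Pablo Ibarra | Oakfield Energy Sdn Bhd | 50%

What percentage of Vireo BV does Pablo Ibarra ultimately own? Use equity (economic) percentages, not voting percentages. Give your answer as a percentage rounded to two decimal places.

Pablo reaches Vireo along 2 paths.
Via Oakfield → Talus: 50% × 70% × 88% = 30.8%.
Via Talus: 16% × 88% = 14.08%.
Total: 30.8% + 14.08% = 44.88%.

44.88%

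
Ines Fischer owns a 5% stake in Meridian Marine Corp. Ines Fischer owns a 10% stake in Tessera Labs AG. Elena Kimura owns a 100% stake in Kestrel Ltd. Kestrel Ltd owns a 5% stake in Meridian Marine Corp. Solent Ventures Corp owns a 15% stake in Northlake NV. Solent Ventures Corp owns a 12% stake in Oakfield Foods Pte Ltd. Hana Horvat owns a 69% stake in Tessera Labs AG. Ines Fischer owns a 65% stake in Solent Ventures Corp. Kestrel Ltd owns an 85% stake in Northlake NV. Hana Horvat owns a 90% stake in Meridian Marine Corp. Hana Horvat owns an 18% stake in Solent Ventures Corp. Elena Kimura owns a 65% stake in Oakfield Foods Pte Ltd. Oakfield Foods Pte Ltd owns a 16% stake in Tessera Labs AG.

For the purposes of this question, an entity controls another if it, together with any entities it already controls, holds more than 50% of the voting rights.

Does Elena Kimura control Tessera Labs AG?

Elena holds 65% of Oakfield, so Elena controls Oakfield.
Elena holds 100% of Kestrel, so Elena controls Kestrel.
Kestrel holds 85% of Northlake, so Elena controls Northlake.
In Tessera, Elena's side holds only 16%, not > 50%.
So Elena does not control Tessera.

No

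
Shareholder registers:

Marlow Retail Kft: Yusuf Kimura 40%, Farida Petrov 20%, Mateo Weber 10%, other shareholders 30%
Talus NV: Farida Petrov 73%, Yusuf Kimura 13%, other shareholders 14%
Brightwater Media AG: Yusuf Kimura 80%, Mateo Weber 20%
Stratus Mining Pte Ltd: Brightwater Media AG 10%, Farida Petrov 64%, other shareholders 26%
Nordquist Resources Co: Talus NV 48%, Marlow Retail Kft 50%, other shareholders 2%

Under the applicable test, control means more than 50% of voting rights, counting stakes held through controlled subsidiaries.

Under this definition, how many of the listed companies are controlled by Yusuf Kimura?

1

Yusuf holds 80% of Brightwater, so Yusuf controls Brightwater.
No other company's threshold is met.
Yusuf controls 1 company.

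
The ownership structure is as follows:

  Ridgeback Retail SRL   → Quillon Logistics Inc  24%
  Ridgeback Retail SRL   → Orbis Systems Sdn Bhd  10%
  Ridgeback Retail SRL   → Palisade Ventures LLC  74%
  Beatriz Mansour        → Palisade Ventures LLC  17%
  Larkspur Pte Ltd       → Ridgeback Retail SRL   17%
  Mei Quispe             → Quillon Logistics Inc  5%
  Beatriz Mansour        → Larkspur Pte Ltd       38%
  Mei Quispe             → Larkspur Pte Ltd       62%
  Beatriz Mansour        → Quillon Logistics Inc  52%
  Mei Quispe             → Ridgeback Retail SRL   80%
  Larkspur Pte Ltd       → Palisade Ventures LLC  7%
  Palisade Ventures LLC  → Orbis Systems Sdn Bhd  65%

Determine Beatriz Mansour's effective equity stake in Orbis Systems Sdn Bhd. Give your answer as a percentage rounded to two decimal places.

16.53%

Beatriz reaches Orbis along 4 paths.
Via Larkspur → Ridgeback → Palisade: 38% × 17% × 74% × 65% = 3.10726%.
Via Palisade: 17% × 65% = 11.05%.
Via Larkspur → Palisade: 38% × 7% × 65% = 1.729%.
Via Larkspur → Ridgeback: 38% × 17% × 10% = 0.646%.
Total: 3.10726% + 11.05% + 1.729% + 0.646% = 16.53226%.
Rounded: 16.53%.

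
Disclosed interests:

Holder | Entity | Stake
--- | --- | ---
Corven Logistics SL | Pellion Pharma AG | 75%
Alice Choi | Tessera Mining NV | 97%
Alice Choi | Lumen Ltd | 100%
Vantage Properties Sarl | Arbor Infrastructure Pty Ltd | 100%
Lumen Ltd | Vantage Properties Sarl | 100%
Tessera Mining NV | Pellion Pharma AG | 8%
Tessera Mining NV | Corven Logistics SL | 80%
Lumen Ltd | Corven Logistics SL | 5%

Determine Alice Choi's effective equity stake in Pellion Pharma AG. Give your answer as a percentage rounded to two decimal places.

Alice reaches Pellion along 3 paths.
Via Tessera: 97% × 8% = 7.76%.
Via Tessera → Corven: 97% × 80% × 75% = 58.2%.
Via Lumen → Corven: 100% × 5% × 75% = 3.75%.
Total: 7.76% + 58.2% + 3.75% = 69.71%.

69.71%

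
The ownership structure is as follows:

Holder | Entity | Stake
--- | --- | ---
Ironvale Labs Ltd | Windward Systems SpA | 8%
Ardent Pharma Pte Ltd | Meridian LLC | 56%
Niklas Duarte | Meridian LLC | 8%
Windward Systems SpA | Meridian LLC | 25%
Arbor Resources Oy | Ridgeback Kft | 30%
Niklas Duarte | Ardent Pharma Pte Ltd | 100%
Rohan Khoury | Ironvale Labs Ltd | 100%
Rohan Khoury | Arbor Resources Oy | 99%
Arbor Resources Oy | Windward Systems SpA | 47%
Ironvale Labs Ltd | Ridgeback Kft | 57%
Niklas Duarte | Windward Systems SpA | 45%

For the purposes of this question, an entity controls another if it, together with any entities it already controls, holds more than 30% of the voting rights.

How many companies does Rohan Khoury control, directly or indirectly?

4

Rohan holds 100% of Ironvale, so Rohan controls Ironvale.
Rohan holds 99% of Arbor, so Rohan controls Arbor.
Arbor and Ironvale together hold 47% + 8% = 55% of Windward, so Rohan controls Windward.
Ironvale and Arbor together hold 57% + 30% = 87% of Ridgeback, so Rohan controls Ridgeback.
No other company's threshold is met.
Rohan controls 4 companies.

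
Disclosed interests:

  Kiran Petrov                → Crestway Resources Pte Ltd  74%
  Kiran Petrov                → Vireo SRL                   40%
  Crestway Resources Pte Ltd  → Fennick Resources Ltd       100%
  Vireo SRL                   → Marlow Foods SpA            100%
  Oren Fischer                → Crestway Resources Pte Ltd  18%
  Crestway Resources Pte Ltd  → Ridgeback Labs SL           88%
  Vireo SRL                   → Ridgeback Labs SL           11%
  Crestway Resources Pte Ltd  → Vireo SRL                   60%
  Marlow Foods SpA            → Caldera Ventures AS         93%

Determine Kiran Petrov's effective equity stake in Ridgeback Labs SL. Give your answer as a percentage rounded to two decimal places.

Kiran reaches Ridgeback along 3 paths.
Via Crestway: 74% × 88% = 65.12%.
Via Crestway → Vireo: 74% × 60% × 11% = 4.884%.
Via Vireo: 40% × 11% = 4.4%.
Total: 65.12% + 4.884% + 4.4% = 74.404%.
Rounded: 74.40%.

74.40%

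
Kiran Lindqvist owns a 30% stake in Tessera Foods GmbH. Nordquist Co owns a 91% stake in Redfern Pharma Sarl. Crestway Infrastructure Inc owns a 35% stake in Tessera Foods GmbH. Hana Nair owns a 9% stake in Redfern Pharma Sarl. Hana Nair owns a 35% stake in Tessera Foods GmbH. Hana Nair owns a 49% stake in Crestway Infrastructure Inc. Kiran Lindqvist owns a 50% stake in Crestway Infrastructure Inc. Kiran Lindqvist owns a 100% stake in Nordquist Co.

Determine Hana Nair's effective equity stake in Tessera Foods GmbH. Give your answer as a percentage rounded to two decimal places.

52.15%

Hana reaches Tessera along 2 paths.
Via Crestway: 49% × 35% = 17.15%.
Direct stake: 35% = 35%.
Total: 17.15% + 35% = 52.15%.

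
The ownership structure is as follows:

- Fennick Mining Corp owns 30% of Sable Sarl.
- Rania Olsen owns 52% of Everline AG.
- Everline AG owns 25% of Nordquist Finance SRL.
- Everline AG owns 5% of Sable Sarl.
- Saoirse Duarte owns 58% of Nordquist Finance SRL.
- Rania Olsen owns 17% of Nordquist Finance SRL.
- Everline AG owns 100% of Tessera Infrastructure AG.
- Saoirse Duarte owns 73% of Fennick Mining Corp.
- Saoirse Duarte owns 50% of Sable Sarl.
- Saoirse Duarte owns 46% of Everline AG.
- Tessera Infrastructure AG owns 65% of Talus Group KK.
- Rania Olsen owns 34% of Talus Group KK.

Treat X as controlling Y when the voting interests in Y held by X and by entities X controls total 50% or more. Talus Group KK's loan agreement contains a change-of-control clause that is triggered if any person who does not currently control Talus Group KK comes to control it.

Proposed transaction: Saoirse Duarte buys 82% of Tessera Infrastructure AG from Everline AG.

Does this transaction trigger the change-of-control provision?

The purchase adds only to Saoirse's holdings (Everline's stake shrinks), so Saoirse is the only person who could newly come to control Talus.
Saoirse holds 73% of Fennick, so Saoirse controls Fennick.
Saoirse holds 58% of Nordquist, so Saoirse controls Nordquist.
Saoirse and Fennick together hold 50% + 30% = 80% of Sable, so Saoirse controls Sable.
Neither Saoirse nor any entity Saoirse controls holds any voting interest in Talus.
So before the transaction, Saoirse does not control Talus.
After the purchase, Saoirse holds 82% of Tessera directly, and Everline's stake falls to 18%.
Saoirse holds 82% of Tessera, so Saoirse controls Tessera.
Tessera holds 65% of Talus, so Saoirse controls Talus.
Saoirse did not control Talus before and does after, so the clause is triggered.

Yes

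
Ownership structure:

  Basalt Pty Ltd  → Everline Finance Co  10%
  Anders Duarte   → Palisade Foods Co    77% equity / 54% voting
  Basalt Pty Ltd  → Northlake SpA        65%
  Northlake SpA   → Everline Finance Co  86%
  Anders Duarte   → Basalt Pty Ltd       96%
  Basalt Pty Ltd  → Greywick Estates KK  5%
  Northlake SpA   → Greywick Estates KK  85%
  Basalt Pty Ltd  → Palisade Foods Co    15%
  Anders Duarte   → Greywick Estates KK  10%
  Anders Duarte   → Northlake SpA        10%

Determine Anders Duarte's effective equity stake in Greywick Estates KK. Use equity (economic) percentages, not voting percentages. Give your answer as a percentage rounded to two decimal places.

76.34%

Anders reaches Greywick along 4 paths.
Direct stake: 10% = 10%.
Via Northlake: 10% × 85% = 8.5%.
Via Basalt → Northlake: 96% × 65% × 85% = 53.04%.
Via Basalt: 96% × 5% = 4.8%.
Total: 10% + 8.5% + 53.04% + 4.8% = 76.34%.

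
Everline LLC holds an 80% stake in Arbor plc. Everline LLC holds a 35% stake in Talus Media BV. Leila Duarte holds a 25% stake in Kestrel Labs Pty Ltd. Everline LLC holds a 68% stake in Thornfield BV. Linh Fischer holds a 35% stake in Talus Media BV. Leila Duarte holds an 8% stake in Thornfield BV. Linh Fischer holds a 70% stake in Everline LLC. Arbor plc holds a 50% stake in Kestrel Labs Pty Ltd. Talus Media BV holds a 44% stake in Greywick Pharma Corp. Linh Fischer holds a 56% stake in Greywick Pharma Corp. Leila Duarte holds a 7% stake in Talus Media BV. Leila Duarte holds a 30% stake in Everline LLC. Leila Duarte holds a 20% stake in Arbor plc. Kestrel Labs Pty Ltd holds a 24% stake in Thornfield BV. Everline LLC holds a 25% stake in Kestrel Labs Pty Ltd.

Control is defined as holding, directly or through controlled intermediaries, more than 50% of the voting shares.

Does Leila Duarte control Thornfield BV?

Leila's largest direct stake is 30% in Everline, which does not meet the threshold, so Leila controls no company.
In Thornfield, Leila's side holds only 8%, not > 50%.
So Leila does not control Thornfield.

No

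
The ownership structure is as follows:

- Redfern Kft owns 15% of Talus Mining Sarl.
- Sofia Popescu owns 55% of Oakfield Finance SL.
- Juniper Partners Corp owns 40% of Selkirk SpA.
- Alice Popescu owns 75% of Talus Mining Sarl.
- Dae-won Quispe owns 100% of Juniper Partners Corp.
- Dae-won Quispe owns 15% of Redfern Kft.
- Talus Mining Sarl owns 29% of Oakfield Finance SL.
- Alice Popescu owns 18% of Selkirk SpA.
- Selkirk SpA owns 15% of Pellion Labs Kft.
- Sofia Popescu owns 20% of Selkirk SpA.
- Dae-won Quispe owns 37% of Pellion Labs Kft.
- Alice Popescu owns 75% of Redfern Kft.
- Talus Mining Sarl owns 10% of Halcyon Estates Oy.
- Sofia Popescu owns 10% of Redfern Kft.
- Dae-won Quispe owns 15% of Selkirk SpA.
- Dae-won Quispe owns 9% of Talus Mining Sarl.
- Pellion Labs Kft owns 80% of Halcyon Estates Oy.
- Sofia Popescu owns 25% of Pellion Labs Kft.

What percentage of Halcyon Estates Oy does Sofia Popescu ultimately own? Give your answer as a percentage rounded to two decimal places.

Sofia reaches Halcyon along 3 paths.
Via Selkirk → Pellion: 20% × 15% × 80% = 2.4%.
Via Pellion: 25% × 80% = 20%.
Via Redfern → Talus: 10% × 15% × 10% = 0.15%.
Total: 2.4% + 20% + 0.15% = 22.55%.

22.55%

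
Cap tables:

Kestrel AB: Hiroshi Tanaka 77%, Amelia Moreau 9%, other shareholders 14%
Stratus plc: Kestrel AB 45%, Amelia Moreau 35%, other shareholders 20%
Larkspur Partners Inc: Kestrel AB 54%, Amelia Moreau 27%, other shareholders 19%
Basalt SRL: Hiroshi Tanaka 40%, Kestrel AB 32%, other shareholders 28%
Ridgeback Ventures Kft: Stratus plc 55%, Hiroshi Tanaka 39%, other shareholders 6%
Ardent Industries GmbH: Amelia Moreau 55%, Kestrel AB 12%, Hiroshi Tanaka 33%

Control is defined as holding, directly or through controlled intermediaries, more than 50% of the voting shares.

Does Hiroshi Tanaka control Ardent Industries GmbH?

No

Hiroshi holds 77% of Kestrel, so Hiroshi controls Kestrel.
Kestrel holds 54% of Larkspur, so Hiroshi controls Larkspur.
Hiroshi and Kestrel together hold 40% + 32% = 72% of Basalt, so Hiroshi controls Basalt.
In Ardent, Hiroshi's side holds only 12% + 33% = 45%, not > 50%.
So Hiroshi does not control Ardent.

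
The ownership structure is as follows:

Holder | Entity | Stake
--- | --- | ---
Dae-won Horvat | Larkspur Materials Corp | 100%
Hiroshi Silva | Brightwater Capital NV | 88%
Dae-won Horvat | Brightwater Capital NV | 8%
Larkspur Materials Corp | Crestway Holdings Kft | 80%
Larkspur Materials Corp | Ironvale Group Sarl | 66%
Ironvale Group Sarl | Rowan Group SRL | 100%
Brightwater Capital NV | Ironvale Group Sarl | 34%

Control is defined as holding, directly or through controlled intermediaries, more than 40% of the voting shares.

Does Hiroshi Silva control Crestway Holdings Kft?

Hiroshi holds 88% of Brightwater, so Hiroshi controls Brightwater.
Neither Hiroshi nor any entity Hiroshi controls holds any voting interest in Crestway.
So Hiroshi does not control Crestway.

No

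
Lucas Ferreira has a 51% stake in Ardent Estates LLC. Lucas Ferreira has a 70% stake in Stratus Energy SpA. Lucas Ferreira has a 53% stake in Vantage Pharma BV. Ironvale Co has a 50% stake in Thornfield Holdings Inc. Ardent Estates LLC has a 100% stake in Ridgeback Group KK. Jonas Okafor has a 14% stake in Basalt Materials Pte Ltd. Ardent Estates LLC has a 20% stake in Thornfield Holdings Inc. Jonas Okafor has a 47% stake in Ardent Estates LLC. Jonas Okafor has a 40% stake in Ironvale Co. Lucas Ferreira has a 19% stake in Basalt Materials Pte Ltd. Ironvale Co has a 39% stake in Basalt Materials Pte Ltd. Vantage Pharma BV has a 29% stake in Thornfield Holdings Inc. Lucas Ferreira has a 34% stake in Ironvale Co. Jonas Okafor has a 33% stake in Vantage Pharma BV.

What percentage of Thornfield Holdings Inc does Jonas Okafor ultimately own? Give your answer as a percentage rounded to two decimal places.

Jonas reaches Thornfield along 3 paths.
Via Ironvale: 40% × 50% = 20%.
Via Vantage: 33% × 29% = 9.57%.
Via Ardent: 47% × 20% = 9.4%.
Total: 20% + 9.57% + 9.4% = 38.97%.

38.97%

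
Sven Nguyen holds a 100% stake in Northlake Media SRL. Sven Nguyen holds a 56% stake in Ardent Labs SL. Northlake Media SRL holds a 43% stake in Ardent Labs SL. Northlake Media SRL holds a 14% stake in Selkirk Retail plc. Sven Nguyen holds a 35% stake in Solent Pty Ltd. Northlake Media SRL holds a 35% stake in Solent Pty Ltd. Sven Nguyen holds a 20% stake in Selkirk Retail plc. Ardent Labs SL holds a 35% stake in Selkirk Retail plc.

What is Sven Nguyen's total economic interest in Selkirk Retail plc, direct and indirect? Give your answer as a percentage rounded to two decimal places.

Sven reaches Selkirk along 4 paths.
Direct stake: 20% = 20%.
Via Ardent: 56% × 35% = 19.6%.
Via Northlake → Ardent: 100% × 43% × 35% = 15.05%.
Via Northlake: 100% × 14% = 14%.
Total: 20% + 19.6% + 15.05% + 14% = 68.65%.

68.65%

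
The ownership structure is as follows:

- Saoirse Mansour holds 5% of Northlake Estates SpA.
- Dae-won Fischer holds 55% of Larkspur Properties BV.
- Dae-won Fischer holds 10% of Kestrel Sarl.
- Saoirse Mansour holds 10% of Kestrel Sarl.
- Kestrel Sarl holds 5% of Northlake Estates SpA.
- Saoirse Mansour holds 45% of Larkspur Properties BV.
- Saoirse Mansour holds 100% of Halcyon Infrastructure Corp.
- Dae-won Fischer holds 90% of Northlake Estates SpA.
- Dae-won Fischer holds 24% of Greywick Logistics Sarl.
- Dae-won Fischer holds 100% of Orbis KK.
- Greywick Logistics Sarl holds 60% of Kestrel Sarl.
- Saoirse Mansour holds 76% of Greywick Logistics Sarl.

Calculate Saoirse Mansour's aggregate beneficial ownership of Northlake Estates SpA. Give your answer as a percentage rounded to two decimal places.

Saoirse reaches Northlake along 3 paths.
Via Kestrel: 10% × 5% = 0.5%.
Via Greywick → Kestrel: 76% × 60% × 5% = 2.28%.
Direct stake: 5% = 5%.
Total: 0.5% + 2.28% + 5% = 7.78%.

7.78%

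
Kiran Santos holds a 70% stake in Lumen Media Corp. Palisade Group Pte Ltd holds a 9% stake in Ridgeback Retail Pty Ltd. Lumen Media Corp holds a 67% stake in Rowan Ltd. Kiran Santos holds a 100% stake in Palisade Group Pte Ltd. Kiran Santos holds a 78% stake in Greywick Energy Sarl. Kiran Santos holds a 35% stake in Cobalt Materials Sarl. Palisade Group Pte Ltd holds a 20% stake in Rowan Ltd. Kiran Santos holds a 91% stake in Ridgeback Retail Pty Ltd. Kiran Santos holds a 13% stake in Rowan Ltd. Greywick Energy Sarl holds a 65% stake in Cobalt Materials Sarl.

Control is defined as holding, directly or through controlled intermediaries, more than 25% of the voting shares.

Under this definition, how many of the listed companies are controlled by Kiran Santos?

6

Kiran holds 78% of Greywick, so Kiran controls Greywick.
Kiran holds 100% of Palisade, so Kiran controls Palisade.
Kiran holds 70% of Lumen, so Kiran controls Lumen.
Kiran and Greywick together hold 35% + 65% = 100% of Cobalt, so Kiran controls Cobalt.
Kiran and Palisade together hold 91% + 9% = 100% of Ridgeback, so Kiran controls Ridgeback.
Lumen and Palisade and Kiran together hold 67% + 20% + 13% = 100% of Rowan, so Kiran controls Rowan.
Kiran controls 6 companies.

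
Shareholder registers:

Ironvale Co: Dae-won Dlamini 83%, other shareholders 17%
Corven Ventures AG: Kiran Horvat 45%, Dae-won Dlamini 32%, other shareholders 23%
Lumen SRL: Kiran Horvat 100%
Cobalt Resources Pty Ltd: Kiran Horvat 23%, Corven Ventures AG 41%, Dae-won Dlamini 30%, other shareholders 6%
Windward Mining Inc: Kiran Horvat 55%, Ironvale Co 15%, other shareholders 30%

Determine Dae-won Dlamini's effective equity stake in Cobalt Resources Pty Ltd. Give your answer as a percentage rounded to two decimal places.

Dae-won reaches Cobalt along 2 paths.
Via Corven: 32% × 41% = 13.12%.
Direct stake: 30% = 30%.
Total: 13.12% + 30% = 43.12%.

43.12%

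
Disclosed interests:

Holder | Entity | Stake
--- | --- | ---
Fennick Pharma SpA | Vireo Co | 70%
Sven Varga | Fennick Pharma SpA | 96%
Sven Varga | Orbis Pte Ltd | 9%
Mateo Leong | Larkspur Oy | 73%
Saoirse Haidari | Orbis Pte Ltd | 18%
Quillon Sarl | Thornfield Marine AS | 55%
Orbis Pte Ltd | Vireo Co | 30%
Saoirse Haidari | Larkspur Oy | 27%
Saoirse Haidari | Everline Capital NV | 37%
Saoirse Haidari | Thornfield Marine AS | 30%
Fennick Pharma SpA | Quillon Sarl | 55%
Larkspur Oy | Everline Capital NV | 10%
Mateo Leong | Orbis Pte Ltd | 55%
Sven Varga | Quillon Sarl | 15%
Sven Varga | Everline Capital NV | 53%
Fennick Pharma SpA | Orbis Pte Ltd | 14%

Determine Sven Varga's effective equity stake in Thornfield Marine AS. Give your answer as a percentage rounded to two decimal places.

37.29%

Sven reaches Thornfield along 2 paths.
Via Quillon: 15% × 55% = 8.25%.
Via Fennick → Quillon: 96% × 55% × 55% = 29.04%.
Total: 8.25% + 29.04% = 37.29%.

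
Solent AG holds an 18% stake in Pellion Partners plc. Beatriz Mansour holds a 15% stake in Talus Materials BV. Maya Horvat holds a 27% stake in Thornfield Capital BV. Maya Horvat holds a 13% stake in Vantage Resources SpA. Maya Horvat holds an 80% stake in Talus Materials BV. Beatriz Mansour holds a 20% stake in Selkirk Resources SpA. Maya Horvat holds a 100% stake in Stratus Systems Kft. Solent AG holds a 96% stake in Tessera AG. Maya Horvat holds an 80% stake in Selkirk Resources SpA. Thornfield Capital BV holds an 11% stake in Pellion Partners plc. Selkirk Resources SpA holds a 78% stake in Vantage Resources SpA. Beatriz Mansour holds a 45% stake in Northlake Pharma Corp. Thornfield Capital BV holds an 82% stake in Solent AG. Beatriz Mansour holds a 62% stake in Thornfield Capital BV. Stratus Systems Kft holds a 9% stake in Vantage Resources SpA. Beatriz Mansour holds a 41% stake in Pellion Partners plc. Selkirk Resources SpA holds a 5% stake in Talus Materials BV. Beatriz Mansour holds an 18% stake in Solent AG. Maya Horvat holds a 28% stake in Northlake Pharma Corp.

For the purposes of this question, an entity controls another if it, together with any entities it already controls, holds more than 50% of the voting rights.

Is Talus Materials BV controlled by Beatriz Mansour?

Beatriz holds 62% of Thornfield, so Beatriz controls Thornfield.
Beatriz and Thornfield together hold 18% + 82% = 100% of Solent, so Beatriz controls Solent.
Solent and Beatriz and Thornfield together hold 18% + 41% + 11% = 70% of Pellion, so Beatriz controls Pellion.
Solent holds 96% of Tessera, so Beatriz controls Tessera.
In Talus, Beatriz's side holds only 15%, not > 50%.
So Beatriz does not control Talus.

No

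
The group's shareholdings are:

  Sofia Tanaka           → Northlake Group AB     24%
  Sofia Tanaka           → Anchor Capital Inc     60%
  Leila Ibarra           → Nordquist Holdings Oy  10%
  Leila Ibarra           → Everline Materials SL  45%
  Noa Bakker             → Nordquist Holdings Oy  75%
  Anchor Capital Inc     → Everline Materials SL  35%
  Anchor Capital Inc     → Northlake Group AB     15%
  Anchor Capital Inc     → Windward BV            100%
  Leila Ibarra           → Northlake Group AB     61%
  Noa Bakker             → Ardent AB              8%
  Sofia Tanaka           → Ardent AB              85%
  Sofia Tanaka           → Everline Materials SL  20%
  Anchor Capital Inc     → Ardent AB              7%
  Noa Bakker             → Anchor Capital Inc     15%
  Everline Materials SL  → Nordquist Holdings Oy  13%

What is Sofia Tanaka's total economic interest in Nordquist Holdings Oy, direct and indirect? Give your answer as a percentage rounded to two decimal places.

5.33%

Sofia reaches Nordquist along 2 paths.
Via Everline: 20% × 13% = 2.6%.
Via Anchor → Everline: 60% × 35% × 13% = 2.73%.
Total: 2.6% + 2.73% = 5.33%.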